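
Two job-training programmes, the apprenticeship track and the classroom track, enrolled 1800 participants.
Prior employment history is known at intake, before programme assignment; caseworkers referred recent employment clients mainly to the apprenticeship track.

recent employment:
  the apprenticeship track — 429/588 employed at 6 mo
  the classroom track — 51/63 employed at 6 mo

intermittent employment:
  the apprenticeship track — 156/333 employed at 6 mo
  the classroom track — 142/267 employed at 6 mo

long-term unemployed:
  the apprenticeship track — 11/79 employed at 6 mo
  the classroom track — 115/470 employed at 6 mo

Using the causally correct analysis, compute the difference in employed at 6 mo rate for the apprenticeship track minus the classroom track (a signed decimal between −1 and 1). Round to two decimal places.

-0.08

Here prior employment history is a common cause — it drives both which programme a case falls under and the outcome. The crude comparison mixes populations; the stratum-specific rates are the causally relevant ones.
Adjusting over the population distribution of prior employment history: 0.362·(0.730−0.810) + 0.333·(0.468−0.532) + 0.305·(0.139−0.245) = -0.082.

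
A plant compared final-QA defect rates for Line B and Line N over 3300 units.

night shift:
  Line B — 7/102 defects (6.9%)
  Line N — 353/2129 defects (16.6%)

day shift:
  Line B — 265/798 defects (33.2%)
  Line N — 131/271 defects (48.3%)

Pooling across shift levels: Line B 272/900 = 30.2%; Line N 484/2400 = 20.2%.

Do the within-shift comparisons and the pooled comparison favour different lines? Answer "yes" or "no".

Within each shift level (night shift 6.9% vs 16.6%; day shift 33.2% vs 48.3%), Line B has the lower rate every time. Pooled: 30.2% vs 20.2% — Line N has the lower rate overall. The two comparisons disagree.

yes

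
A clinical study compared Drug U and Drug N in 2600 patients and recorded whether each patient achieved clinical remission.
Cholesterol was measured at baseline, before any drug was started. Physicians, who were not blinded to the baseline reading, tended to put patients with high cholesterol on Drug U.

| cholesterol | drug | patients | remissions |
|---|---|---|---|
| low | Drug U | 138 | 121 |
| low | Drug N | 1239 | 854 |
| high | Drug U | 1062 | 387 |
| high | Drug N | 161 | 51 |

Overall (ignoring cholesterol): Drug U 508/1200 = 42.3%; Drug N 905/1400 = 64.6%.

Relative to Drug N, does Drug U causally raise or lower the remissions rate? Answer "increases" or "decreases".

increases

Cholesterol is set before the drug has any effect — it is not caused by the drug — and it independently drives the outcome. That makes it a confounder, so the causal comparison is within cholesterol levels.
Within each level — low: 87.7% vs 68.9%; high: 36.4% vs 31.7% — Drug U is higher every time.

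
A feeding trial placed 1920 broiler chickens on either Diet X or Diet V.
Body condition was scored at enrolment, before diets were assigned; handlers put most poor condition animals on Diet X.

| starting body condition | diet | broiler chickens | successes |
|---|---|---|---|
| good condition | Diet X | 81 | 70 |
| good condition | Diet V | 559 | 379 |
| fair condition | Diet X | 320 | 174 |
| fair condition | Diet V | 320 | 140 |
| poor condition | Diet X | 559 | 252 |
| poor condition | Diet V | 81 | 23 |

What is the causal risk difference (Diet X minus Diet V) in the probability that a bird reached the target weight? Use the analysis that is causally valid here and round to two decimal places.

+0.15

Diet X is higher inside every starting body condition stratum but Diet V is higher in aggregate. Whether to stratify depends on how starting body condition relates to the diet.
Nothing the diet does changes starting body condition; the imbalance is an allocation artefact. With starting body condition also predicting the outcome, the pooled figure is confounded, and the within-stratum comparison is the causal one.
Adjusting over the population distribution of starting body condition: 0.333·(0.864−0.678) + 0.333·(0.544−0.438) + 0.333·(0.451−0.284) = +0.153.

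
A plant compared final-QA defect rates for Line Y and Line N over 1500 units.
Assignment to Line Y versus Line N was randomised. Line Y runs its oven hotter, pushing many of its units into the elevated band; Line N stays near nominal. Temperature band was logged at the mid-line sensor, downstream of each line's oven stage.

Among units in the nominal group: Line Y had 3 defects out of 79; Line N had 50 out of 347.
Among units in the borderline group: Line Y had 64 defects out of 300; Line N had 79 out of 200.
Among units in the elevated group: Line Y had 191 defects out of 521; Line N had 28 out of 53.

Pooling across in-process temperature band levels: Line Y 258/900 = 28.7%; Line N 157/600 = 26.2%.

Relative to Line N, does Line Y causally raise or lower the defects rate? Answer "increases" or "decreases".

increases

The stratified and pooled comparisons disagree (Line Y wins within each in-process temperature band; Line N wins overall), so the answer turns on the causal role of in-process temperature band.
In-process temperature band here is a post-treatment variable shaped by the line; conditioning on it would introduce bias rather than remove it. The overall comparison is the causal one.
Pooled: Line Y 28.7% vs Line N 26.2%; Line N is lower overall.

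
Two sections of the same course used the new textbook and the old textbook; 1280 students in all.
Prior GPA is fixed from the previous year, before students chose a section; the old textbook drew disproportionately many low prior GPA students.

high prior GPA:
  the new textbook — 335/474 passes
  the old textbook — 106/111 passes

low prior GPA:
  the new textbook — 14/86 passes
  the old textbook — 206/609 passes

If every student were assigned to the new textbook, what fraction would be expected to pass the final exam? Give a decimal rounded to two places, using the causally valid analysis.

The stratified and pooled comparisons disagree (the old textbook wins within each prior GPA band; the new textbook wins overall), so the answer turns on the causal role of prior GPA band.
Prior GPA band is set before the teaching method has any effect — it is not caused by the teaching method — and it independently drives the outcome. That makes it a confounder, so the causal comparison is within prior GPA band levels.
Standardising the new textbook to the population prior GPA band mix: 0.457·335/474 + 0.543·14/86 = 0.411.

0.41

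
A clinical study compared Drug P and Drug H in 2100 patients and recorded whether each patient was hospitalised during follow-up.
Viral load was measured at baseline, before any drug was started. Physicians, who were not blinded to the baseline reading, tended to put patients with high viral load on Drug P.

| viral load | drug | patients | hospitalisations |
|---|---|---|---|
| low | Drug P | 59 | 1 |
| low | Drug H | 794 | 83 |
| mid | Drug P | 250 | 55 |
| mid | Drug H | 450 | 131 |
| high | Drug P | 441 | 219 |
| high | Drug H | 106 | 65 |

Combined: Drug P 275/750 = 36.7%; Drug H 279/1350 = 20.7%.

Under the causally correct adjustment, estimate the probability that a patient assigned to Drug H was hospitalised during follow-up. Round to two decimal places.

The stratified and pooled comparisons disagree (Drug P wins within each viral load; Drug H wins overall), so the answer turns on the causal role of viral load.
Viral load is set before the drug has any effect — it is not caused by the drug — and it independently drives the outcome. That makes it a confounder, so the causal comparison is within viral load levels.
Standardising Drug H to the population viral load mix: 0.406·83/794 + 0.333·131/450 + 0.260·65/106 = 0.299.

0.30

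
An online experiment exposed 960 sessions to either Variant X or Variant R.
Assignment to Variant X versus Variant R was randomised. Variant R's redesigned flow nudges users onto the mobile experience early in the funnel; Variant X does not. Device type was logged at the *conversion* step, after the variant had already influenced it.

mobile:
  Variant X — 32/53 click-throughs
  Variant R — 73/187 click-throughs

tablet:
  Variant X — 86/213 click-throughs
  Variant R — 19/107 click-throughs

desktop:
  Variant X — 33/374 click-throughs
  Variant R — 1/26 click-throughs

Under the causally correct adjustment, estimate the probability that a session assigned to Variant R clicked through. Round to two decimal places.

0.29

Device type is downstream of the variant. One should not condition on a consequence of treatment, so the overall rates are the right comparison.
So P(outcome | do(Variant R)) is just the pooled rate for Variant R: 93/320 = 0.291.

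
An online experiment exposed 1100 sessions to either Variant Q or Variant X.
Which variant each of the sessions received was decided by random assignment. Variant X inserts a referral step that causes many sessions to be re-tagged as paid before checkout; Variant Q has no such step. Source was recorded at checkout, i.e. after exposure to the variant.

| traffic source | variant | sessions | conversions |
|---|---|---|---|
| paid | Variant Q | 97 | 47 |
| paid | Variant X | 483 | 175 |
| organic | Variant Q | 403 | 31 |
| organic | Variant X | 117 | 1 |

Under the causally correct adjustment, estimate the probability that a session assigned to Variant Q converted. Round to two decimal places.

Variant Q is higher inside every traffic source stratum but Variant X is higher in aggregate. Whether to stratify depends on how traffic source relates to the variant.
Traffic source lies on the pathway variant → traffic source → outcome, so adjusting for it blocks the indirect effect. For the total causal effect of variant, use the unadjusted pooled rates.
So P(outcome | do(Variant Q)) is just the pooled rate for Variant Q: 78/500 = 0.156.

0.16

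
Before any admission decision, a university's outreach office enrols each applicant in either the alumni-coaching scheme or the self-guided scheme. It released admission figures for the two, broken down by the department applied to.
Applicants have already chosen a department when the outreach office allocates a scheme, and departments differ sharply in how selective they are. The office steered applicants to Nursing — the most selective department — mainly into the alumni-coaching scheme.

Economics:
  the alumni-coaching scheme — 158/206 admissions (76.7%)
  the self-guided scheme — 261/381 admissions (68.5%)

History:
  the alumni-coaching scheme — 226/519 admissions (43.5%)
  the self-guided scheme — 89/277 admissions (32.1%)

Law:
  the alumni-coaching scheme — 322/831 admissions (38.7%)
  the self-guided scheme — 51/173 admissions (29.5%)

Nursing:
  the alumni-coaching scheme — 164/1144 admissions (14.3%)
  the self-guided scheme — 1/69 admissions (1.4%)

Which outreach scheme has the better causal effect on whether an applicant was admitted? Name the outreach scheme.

Within every department level the alumni-coaching scheme has the higher rate, yet pooled the self-guided scheme does — Simpson's reversal.
Department is set before the outreach scheme has any effect — it is not caused by the outreach scheme — and it independently drives the outcome. That makes it a confounder, so the causal comparison is within department levels.
Within each level — Economics: 76.7% vs 68.5%; History: 43.5% vs 32.1%; Law: 38.7% vs 29.5%; Nursing: 14.3% vs 1.4% — the alumni-coaching scheme is higher every time.

the alumni-coaching scheme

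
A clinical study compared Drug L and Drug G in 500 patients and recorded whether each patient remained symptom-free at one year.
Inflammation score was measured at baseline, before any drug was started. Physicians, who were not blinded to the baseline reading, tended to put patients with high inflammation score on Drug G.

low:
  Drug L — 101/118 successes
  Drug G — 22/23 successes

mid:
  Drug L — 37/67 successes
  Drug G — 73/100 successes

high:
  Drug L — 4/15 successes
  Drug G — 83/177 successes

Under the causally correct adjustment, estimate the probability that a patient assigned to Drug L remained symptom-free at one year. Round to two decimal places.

Drug G is higher inside every inflammation score stratum but Drug L is higher in aggregate. Whether to stratify depends on how inflammation score relates to the drug.
The imbalance in inflammation score arose from how patients were allocated, not from anything the drug did; and inflammation score independently affects the outcome. The pooled gap is confounded — condition on inflammation score.
Standardising Drug L to the population inflammation score mix: 0.282·101/118 + 0.334·37/67 + 0.384·4/15 = 0.528.

0.53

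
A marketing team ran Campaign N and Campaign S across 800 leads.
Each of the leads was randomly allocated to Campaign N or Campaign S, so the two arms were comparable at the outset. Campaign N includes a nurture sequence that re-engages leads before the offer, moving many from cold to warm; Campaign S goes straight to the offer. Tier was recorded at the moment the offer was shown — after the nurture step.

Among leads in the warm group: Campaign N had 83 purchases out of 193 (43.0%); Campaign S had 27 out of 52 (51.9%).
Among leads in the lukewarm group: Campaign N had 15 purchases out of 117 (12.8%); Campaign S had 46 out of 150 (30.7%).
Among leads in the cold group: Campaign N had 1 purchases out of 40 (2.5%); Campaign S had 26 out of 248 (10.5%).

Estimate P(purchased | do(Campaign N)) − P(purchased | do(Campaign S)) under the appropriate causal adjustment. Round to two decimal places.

+0.06

The engagement tier-specific comparison favours Campaign S throughout, but the pooled figures favour Campaign N. The question is whether to condition on engagement tier.
Engagement tier lies on the pathway campaign → engagement tier → outcome, so adjusting for it blocks the indirect effect. For the total causal effect of campaign, use the unadjusted pooled rates.
The causal difference is the pooled difference: 0.283 − 0.220 = +0.063.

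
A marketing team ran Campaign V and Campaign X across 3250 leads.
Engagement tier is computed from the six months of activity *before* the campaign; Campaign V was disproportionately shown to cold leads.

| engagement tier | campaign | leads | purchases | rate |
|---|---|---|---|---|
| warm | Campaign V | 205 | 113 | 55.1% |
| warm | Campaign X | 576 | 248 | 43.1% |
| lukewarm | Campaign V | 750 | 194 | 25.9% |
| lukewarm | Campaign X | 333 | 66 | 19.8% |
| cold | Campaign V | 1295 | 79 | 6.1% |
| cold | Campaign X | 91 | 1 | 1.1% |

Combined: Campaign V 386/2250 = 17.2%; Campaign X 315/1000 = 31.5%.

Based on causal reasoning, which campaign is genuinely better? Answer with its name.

Campaign V

Within every engagement tier level Campaign V has the higher rate, yet pooled Campaign X does — Simpson's reversal.
Nothing the campaign does changes engagement tier; the imbalance is an allocation artefact. With engagement tier also predicting the outcome, the pooled figure is confounded, and the within-stratum comparison is the causal one.
Within each level — warm: 55.1% vs 43.1%; lukewarm: 25.9% vs 19.8%; cold: 6.1% vs 1.1% — Campaign V is higher every time.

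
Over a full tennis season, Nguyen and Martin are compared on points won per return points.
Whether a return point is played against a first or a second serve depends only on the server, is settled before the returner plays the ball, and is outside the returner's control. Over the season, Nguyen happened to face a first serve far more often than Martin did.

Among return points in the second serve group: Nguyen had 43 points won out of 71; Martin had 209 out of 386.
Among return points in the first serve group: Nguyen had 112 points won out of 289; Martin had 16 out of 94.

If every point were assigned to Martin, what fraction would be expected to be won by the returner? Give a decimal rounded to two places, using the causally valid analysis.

Serve type differs across players for reasons unrelated to any effect of the player itself, and it separately predicts the outcome — a classic confounder. We must compare within serve type levels.
Standardising Martin to the population serve type mix: 0.544·209/386 + 0.456·16/94 = 0.372.

0.37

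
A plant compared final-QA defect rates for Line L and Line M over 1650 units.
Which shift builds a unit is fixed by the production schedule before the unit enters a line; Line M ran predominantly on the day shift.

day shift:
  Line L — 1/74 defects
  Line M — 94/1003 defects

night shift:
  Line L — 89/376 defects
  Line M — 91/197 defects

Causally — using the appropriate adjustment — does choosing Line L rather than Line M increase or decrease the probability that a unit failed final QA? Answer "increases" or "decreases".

decreases

Here shift is a common cause — it drives both which line a case falls under and the outcome. The crude comparison mixes populations; the stratum-specific rates are the causally relevant ones.
Within each level — day shift: 1.4% vs 9.4%; night shift: 23.7% vs 46.2% — Line L is lower every time.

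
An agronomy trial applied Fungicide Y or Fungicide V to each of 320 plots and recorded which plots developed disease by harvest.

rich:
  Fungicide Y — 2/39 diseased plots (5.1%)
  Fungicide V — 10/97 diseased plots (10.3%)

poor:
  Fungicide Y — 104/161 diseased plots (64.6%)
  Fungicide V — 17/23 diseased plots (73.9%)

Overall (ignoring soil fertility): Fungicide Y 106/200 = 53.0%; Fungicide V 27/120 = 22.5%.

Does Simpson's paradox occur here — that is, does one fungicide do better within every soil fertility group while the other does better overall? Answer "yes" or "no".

Within each soil fertility level (rich 5.1% vs 10.3%; poor 64.6% vs 73.9%), Fungicide Y has the lower rate every time. Pooled: 53.0% vs 22.5% — Fungicide V has the lower rate overall. The two comparisons disagree.

yes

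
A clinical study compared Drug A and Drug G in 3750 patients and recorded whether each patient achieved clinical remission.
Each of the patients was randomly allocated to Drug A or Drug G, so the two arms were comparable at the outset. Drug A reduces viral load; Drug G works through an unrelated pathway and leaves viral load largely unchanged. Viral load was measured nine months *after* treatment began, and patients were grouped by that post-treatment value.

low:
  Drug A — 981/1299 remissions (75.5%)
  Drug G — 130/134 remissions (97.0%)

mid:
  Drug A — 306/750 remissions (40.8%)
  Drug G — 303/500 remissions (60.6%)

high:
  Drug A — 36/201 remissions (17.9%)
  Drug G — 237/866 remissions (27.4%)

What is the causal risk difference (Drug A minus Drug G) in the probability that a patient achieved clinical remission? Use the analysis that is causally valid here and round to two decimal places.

+0.14

Viral load lies on the pathway drug → viral load → outcome, so adjusting for it blocks the indirect effect. For the total causal effect of drug, use the unadjusted pooled rates.
The causal difference is the pooled difference: 0.588 − 0.447 = +0.141.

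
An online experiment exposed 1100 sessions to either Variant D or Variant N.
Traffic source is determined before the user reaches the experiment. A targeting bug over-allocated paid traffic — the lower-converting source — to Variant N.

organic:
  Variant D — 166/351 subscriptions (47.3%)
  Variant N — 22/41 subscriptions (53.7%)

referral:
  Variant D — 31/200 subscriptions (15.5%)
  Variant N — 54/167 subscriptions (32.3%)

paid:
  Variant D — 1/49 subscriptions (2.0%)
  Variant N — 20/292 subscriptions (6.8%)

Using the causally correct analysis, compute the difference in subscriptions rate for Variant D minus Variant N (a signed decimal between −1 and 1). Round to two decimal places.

-0.09

Within every traffic source level Variant N has the higher rate, yet pooled Variant D does — Simpson's reversal.
The imbalance in traffic source arose from how sessions were allocated, not from anything the variant did; and traffic source independently affects the outcome. The pooled gap is confounded — condition on traffic source.
Adjusting over the population distribution of traffic source: 0.356·(0.473−0.537) + 0.334·(0.155−0.323) + 0.310·(0.020−0.068) = -0.094.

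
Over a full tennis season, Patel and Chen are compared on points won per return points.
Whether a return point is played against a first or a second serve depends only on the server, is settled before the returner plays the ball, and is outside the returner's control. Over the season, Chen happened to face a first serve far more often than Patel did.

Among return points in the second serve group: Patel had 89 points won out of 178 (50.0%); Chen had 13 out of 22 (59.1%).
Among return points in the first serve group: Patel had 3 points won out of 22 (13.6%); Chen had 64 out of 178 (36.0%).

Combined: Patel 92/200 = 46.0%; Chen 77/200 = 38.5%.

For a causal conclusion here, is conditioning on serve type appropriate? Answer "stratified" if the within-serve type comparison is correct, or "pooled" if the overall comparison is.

stratified

Since serve type is a pre-existing factor (not a product of the player) and it affects the outcome on its own, it is a confounder. The stratified rates, not the pooled rate, identify the causal effect.
Within each level — second serve: 50.0% vs 59.1%; first serve: 13.6% vs 36.0% — Chen is higher every time.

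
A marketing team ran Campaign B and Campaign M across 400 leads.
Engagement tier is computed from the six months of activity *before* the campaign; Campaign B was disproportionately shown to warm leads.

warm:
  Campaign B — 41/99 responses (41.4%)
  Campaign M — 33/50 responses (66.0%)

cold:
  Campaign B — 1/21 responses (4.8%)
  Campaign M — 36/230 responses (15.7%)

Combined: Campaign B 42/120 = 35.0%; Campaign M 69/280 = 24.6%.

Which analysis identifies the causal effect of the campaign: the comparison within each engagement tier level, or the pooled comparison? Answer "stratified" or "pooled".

The stratified and pooled comparisons disagree (Campaign M wins within each engagement tier; Campaign B wins overall), so the answer turns on the causal role of engagement tier.
Engagement tier is set before the campaign has any effect — it is not caused by the campaign — and it independently drives the outcome. That makes it a confounder, so the causal comparison is within engagement tier levels.
Within each level — warm: 41.4% vs 66.0%; cold: 4.8% vs 15.7% — Campaign M is higher every time.

stratified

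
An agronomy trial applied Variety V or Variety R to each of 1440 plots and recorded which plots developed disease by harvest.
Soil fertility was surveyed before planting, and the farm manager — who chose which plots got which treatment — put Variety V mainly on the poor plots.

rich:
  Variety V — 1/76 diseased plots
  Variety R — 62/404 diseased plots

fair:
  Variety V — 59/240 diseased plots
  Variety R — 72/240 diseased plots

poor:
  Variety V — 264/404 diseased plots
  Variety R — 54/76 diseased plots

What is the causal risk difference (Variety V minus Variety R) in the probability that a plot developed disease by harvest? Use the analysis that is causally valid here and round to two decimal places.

-0.08

The soil fertility-specific comparison favours Variety V throughout, but the pooled figures favour Variety R. The question is whether to condition on soil fertility.
Soil fertility is set before the variety has any effect — it is not caused by the variety — and it independently drives the outcome. That makes it a confounder, so the causal comparison is within soil fertility levels.
Adjusting over the population distribution of soil fertility: 0.333·(0.013−0.153) + 0.333·(0.246−0.300) + 0.333·(0.653−0.711) = -0.084.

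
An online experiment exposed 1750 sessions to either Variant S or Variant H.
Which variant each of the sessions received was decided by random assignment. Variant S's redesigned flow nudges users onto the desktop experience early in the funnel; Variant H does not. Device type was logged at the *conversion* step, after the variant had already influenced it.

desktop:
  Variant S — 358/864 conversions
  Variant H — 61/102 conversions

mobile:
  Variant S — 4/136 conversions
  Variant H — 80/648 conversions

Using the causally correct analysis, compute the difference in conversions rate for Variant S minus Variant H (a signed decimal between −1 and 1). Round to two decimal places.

Variant H is higher inside every device type stratum but Variant S is higher in aggregate. Whether to stratify depends on how device type relates to the variant.
Stratifying would compare variants among sessions the variants themselves sorted into device type groups — a form of selection on an intermediate. The unconditioned pooled rates give the total causal effect.
The causal difference is the pooled difference: 0.362 − 0.188 = +0.174.

+0.17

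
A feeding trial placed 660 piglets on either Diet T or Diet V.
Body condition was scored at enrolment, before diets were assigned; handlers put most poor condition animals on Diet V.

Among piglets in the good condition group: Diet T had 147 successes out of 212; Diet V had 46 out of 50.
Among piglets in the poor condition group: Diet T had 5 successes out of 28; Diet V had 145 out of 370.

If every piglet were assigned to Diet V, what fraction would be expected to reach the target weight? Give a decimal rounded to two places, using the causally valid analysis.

0.60

Starting body condition differs across diets for reasons unrelated to any effect of the diet itself, and it separately predicts the outcome — a classic confounder. We must compare within starting body condition levels.
Standardising Diet V to the population starting body condition mix: 0.397·46/50 + 0.603·145/370 = 0.602.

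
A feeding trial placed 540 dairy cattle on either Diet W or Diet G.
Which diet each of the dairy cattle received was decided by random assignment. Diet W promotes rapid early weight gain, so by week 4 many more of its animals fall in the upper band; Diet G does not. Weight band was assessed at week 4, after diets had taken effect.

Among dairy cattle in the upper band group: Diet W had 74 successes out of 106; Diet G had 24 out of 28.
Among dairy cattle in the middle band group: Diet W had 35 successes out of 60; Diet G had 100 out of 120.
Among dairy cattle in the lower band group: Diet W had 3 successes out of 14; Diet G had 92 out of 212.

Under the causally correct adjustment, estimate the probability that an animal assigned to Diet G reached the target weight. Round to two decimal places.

0.60

The stratified and pooled comparisons disagree (Diet G wins within each week-4 weight band; Diet W wins overall), so the answer turns on the causal role of week-4 weight band.
Because the diet influences week-4 weight band, week-4 weight band is a post-treatment mediator, not a confounder. Stratifying on it would bias the estimate; the causal effect is the crude pooled difference.
So P(outcome | do(Diet G)) is just the pooled rate for Diet G: 216/360 = 0.600.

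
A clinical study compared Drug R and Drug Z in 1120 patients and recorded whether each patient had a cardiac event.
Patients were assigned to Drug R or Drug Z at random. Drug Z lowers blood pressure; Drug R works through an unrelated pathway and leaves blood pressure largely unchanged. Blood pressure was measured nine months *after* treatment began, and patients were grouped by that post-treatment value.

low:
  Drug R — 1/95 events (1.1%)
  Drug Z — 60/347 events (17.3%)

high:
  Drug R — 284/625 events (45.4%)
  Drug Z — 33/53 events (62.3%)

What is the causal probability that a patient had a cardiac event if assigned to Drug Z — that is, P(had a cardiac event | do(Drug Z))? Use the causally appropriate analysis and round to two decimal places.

Stratifying would compare drugs among patients the drugs themselves sorted into blood pressure groups — a form of selection on an intermediate. The unconditioned pooled rates give the total causal effect.
So P(outcome | do(Drug Z)) is just the pooled rate for Drug Z: 93/400 = 0.233.

0.23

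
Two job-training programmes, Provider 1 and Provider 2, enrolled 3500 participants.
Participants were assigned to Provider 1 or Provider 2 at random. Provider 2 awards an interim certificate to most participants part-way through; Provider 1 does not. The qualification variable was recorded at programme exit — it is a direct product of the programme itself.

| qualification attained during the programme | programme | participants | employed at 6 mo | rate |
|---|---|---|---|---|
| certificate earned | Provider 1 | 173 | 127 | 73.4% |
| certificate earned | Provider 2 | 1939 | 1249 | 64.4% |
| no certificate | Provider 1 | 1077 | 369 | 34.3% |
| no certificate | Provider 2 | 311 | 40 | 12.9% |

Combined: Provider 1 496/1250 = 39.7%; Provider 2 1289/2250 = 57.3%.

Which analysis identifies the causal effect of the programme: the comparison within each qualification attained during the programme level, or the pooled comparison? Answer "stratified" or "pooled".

The qualification attained during the programme-specific comparison favours Provider 1 throughout, but the pooled figures favour Provider 2. The question is whether to condition on qualification attained during the programme.
Qualification attained during the programme is recorded after the programme and is itself shifted by it — it sits on the causal path from programme to outcome. Conditioning on a mediator would strip out part of the effect we want; the pooled comparison gives the total causal effect.
Pooled: Provider 1 39.7% vs Provider 2 57.3%; Provider 2 is higher overall.

pooled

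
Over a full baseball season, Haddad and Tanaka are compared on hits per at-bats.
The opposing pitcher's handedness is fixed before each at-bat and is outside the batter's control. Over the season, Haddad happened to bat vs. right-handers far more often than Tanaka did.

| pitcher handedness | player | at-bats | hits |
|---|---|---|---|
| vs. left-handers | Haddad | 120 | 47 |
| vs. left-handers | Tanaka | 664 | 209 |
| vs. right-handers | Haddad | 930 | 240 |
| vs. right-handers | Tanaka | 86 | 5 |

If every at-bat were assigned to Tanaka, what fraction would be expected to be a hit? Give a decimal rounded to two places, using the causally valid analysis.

Nothing the player does changes pitcher handedness; the imbalance is an allocation artefact. With pitcher handedness also predicting the outcome, the pooled figure is confounded, and the within-stratum comparison is the causal one.
Standardising Tanaka to the population pitcher handedness mix: 0.436·209/664 + 0.564·5/86 = 0.170.

0.17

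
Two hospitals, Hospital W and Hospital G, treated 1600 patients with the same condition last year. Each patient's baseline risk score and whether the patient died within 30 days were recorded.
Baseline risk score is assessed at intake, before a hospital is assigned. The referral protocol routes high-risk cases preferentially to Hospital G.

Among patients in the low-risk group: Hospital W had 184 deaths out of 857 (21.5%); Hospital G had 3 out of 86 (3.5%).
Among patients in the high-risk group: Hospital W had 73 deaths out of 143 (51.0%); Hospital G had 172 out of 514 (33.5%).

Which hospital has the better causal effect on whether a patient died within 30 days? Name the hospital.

The imbalance in baseline risk score arose from how patients were allocated, not from anything the hospital did; and baseline risk score independently affects the outcome. The pooled gap is confounded — condition on baseline risk score.
Within each level — low-risk: 21.5% vs 3.5%; high-risk: 51.0% vs 33.5% — Hospital G is lower every time.

Hospital G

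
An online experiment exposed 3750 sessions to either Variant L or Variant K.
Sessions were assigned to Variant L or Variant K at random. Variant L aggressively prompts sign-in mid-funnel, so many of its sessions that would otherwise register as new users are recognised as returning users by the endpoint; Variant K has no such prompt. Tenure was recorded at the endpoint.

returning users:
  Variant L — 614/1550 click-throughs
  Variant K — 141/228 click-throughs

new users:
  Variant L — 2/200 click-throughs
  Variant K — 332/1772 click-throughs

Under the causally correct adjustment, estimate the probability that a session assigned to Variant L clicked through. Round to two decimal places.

0.35

User tenure is recorded after the variant and is itself shifted by it — it sits on the causal path from variant to outcome. Conditioning on a mediator would strip out part of the effect we want; the pooled comparison gives the total causal effect.
So P(outcome | do(Variant L)) is just the pooled rate for Variant L: 616/1750 = 0.352.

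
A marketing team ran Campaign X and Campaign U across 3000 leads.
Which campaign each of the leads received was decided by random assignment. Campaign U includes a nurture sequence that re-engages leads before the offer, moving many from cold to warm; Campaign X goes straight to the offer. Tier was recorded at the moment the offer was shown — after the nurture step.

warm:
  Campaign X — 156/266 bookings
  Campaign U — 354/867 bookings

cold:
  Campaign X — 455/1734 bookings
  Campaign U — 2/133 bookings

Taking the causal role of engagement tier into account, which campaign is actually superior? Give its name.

Campaign U

Because the campaign influences engagement tier, engagement tier is a post-treatment mediator, not a confounder. Stratifying on it would bias the estimate; the causal effect is the crude pooled difference.
Pooled: Campaign X 30.6% vs Campaign U 35.6%; Campaign U is higher overall.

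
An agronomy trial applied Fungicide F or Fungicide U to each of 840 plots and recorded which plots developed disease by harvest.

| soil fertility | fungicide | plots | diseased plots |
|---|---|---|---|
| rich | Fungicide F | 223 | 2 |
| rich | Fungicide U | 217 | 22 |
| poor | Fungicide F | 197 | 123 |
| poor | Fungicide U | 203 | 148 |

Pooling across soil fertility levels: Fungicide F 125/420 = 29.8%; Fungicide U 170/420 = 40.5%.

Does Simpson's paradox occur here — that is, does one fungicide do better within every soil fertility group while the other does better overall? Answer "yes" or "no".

no

Within each soil fertility level (rich 0.9% vs 10.1%; poor 62.4% vs 72.9%), Fungicide F has the lower rate every time. Pooled: 29.8% vs 40.5% — Fungicide F has the lower rate overall. They agree.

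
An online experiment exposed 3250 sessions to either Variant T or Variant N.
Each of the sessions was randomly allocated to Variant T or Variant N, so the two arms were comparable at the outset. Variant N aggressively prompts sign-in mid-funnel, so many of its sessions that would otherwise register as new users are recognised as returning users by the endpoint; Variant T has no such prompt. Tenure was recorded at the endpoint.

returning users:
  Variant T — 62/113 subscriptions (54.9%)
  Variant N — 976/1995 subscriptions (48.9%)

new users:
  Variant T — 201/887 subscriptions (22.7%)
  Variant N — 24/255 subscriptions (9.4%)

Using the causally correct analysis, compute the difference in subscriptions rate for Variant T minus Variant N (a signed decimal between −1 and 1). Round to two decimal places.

User tenure is recorded after the variant and is itself shifted by it — it sits on the causal path from variant to outcome. Conditioning on a mediator would strip out part of the effect we want; the pooled comparison gives the total causal effect.
The causal difference is the pooled difference: 0.263 − 0.444 = -0.181.

-0.18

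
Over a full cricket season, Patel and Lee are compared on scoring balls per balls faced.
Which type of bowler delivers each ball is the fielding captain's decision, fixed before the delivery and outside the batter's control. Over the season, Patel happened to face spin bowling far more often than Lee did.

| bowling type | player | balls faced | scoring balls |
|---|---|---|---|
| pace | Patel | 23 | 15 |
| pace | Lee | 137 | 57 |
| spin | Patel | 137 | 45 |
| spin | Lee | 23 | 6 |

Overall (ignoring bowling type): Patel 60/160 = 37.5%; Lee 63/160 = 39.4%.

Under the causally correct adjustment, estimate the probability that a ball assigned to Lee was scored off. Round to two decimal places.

0.34

Patel is higher inside every bowling type stratum but Lee is higher in aggregate. Whether to stratify depends on how bowling type relates to the player.
Bowling type is set before the player has any effect — it is not caused by the player — and it independently drives the outcome. That makes it a confounder, so the causal comparison is within bowling type levels.
Standardising Lee to the population bowling type mix: 0.500·57/137 + 0.500·6/23 = 0.338.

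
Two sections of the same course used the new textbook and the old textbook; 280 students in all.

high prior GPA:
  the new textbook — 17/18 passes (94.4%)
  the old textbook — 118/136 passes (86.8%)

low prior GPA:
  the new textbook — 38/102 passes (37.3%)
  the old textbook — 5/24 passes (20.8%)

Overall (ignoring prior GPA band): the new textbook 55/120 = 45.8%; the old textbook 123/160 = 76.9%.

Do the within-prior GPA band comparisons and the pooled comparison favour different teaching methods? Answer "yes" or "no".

yes

Within each prior GPA band level (high prior GPA 94.4% vs 86.8%; low prior GPA 37.3% vs 20.8%), the new textbook has the higher rate every time. Pooled: 45.8% vs 76.9% — the old textbook has the higher rate overall. The two comparisons disagree.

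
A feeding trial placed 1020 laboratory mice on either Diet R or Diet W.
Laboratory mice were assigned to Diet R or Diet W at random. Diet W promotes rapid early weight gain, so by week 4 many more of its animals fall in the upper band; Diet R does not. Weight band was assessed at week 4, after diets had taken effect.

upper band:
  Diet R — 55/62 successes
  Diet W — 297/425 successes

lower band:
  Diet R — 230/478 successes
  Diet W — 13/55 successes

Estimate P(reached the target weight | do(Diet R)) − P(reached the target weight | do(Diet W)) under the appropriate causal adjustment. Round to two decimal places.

-0.12

Diet R is higher inside every week-4 weight band stratum but Diet W is higher in aggregate. Whether to stratify depends on how week-4 weight band relates to the diet.
Week-4 weight band is recorded after the diet and is itself shifted by it — it sits on the causal path from diet to outcome. Conditioning on a mediator would strip out part of the effect we want; the pooled comparison gives the total causal effect.
The causal difference is the pooled difference: 0.528 − 0.646 = -0.118.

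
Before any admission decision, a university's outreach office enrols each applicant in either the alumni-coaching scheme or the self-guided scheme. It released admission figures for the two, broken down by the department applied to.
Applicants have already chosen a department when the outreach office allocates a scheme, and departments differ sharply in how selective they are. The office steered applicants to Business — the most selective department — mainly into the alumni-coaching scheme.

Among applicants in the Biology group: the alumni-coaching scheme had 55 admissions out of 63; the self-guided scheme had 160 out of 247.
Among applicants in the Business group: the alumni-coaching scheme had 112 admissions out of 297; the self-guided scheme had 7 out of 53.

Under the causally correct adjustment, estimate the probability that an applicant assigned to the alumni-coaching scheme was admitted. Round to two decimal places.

The stratified and pooled comparisons disagree (the alumni-coaching scheme wins within each department; the self-guided scheme wins overall), so the answer turns on the causal role of department.
The imbalance in department arose from how applicants were allocated, not from anything the outreach scheme did; and department independently affects the outcome. The pooled gap is confounded — condition on department.
Standardising the alumni-coaching scheme to the population department mix: 0.470·55/63 + 0.530·112/297 = 0.610.

0.61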